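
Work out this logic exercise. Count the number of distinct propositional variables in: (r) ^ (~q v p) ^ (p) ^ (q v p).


Identify each variable that appears in the formula.
Variables found: p, q, r
Count = 3

3


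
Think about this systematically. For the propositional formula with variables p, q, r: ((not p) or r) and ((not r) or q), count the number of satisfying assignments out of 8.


Evaluate all 8 assignments for p, q, r:
p=0, q=0, r=0: 1
p=0, q=0, r=1: 0
p=0, q=1, r=0: 1
p=0, q=1, r=1: 1
p=1, q=0, r=0: 0
p=1, q=0, r=1: 0
p=1, q=1, r=0: 0
p=1, q=1, r=1: 1
Satisfying count = 4

4


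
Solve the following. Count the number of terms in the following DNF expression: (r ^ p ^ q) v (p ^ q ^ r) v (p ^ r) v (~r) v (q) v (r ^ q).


A DNF formula is a disjunction of terms (conjunctions).
Terms are separated by v.
Counting the disjuncts: 6 terms.

6


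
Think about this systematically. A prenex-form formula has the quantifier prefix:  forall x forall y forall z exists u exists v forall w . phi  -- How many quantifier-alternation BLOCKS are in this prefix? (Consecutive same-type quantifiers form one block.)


Quantifier-type sequence: A A A E E A  (A=forall, E=exists)
Group into maximal same-type runs:
  Ax3 | Ex2 | Ax1
Number of blocks = 3

3


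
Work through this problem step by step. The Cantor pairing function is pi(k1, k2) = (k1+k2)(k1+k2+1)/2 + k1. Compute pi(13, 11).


k1 + k2 = 24
(k1+k2)(k1+k2+1)/2 = 24 * 25 / 2 = 300
pi = 300 + 13 = 313

313


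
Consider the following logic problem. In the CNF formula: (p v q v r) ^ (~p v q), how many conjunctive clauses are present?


A CNF formula is a conjunction of clauses.
Clauses are separated by ^.
Counting the conjuncts: 2 clauses.

2


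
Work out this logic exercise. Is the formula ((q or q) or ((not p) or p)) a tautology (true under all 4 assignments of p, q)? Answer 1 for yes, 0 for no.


Check all 4 assignments:
p=0, q=0: 1
p=0, q=1: 1
p=1, q=0: 1
p=1, q=1: 1
Satisfying count = 4/4.
Tautology iff count = 4: yes.

1


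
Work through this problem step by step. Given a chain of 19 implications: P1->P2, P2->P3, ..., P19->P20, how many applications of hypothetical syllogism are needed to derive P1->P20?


With 19 implications in a chain connecting 20 propositions:
P1->P2, P2->P3, ..., P19->P20
Steps needed = (number of implications) - 1 = 19 - 1 = 18

18


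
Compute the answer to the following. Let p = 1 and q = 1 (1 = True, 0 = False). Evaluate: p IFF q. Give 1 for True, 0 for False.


p = 1, q = 1
Operation: p IFF q
Evaluate: 1 IFF 1 = 1

1


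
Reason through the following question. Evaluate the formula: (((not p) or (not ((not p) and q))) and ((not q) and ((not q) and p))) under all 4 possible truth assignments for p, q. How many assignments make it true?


Check all 4 assignments:
p=0, q=0: 0
p=0, q=1: 0
p=1, q=0: 1
p=1, q=1: 0
Count of True = 1

1


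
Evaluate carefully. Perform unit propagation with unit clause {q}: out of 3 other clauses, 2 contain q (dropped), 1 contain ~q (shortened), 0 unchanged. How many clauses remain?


Satisfied (removed): 2
Shortened (remain): 1
Unchanged (remain): 0
Remaining = 1 + 0 = 1

1


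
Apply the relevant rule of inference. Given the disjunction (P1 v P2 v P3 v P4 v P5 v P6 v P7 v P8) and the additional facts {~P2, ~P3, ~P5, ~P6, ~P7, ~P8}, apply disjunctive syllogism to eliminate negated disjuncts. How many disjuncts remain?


Original disjuncts (8): P1, P2, P3, P4, P5, P6, P7, P8
Negated (eliminate): ~P2, ~P3, ~P5, ~P6, ~P7, ~P8
Remaining disjuncts: P1, P4
Count = 8 - 6 = 2

2


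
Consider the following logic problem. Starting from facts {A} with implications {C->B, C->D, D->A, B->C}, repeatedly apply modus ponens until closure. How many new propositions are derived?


Initial facts: {A}
Apply modus ponens to closure:
  (no implication fires)
Final known: {A}
New propositions: {(none)}
Count = 0

0


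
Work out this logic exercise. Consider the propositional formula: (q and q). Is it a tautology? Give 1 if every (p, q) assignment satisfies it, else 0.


Check all 4 assignments:
p=0, q=0: 0
p=0, q=1: 1
p=1, q=0: 0
p=1, q=1: 1
Satisfying count = 2/4.
Tautology iff count = 4: no.

0


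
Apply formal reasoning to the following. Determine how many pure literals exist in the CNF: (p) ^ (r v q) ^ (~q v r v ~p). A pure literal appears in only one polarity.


Check each variable for pure literal status:
p: mixed (not pure)
q: mixed (not pure)
r: pure positive
Pure literal count = 1

1


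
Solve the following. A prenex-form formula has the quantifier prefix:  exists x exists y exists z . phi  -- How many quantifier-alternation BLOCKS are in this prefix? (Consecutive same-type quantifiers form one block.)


Quantifier-type sequence: E E E  (A=forall, E=exists)
Group into maximal same-type runs:
  Ex3
Number of blocks = 1

1


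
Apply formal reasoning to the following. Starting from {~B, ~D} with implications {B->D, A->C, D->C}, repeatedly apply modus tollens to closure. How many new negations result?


Initial negated facts: {~B, ~D}
Apply modus tollens to closure:
  (no implication fires)
Final negated: {~B, ~D}
New negations: {(none)}
Count = 0

0


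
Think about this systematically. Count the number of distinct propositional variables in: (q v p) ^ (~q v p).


Identify each variable that appears in the formula.
Variables found: p, q
Count = 2

2


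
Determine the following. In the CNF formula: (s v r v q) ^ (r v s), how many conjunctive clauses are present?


A CNF formula is a conjunction of clauses.
Clauses are separated by ^.
Counting the conjuncts: 2 clauses.

2


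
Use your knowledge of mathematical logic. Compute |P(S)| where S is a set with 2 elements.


The power set of a set with n elements has 2^n elements.
|P(S)| = 2^2 = 4

4


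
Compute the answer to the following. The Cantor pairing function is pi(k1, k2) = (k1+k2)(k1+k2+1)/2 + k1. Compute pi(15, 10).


k1 + k2 = 25
(k1+k2)(k1+k2+1)/2 = 25 * 26 / 2 = 325
pi = 325 + 15 = 340

340


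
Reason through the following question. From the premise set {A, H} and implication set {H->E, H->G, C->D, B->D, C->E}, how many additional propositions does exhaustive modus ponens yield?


Initial facts: {A, H}
Apply modus ponens to closure:
  H and H->E  =>  E
  H and H->G  =>  G
Final known: {A, E, G, H}
New propositions: {E, G}
Count = 2

2


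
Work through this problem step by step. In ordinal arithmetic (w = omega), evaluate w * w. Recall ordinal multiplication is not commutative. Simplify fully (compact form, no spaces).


Compute w * w.
Ordinal * is associative and left-distributive over +, but NOT commutative; for finite n>1, n*w = w but w*n stays w*n.
w * w = w^2 by definition.
Result = w^2

w^2


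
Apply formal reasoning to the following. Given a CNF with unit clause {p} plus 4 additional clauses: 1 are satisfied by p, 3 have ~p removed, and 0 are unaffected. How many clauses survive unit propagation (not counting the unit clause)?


Satisfied (removed): 1
Shortened (remain): 3
Unchanged (remain): 0
Remaining = 3 + 0 = 3

3


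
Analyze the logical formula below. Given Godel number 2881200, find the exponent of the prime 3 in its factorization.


Factorize 2881200 by dividing by 3 repeatedly.
Division steps: 3 divides 2881200 exactly 1 time(s).
Exponent of 3 = 1

1


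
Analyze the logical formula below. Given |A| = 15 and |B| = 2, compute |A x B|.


The Cartesian product A x B contains all ordered pairs (a, b).
|A x B| = |A| * |B| = 15 * 2 = 30

30


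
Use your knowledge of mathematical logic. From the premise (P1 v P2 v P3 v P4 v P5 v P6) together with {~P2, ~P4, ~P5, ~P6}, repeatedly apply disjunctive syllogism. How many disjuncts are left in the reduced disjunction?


Original disjuncts (6): P1, P2, P3, P4, P5, P6
Negated (eliminate): ~P2, ~P4, ~P5, ~P6
Remaining disjuncts: P1, P3
Count = 6 - 4 = 2

2


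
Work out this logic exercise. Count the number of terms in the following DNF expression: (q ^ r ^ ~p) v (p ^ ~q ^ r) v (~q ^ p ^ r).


A DNF formula is a disjunction of terms (conjunctions).
Terms are separated by v.
Counting the disjuncts: 3 terms.

3


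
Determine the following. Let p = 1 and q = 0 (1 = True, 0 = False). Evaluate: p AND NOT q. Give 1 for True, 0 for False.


p = 1, q = 0
Operation: p AND NOT q
Evaluate: 1 AND NOT 0 = 1

1


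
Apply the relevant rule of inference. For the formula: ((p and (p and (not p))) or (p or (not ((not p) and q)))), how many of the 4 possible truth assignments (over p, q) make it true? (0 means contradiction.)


Check all 4 assignments:
p=0, q=0: 1
p=0, q=1: 0
p=1, q=0: 1
p=1, q=1: 1
Count of True = 3

3


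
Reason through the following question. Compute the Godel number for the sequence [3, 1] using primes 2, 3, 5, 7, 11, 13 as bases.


Encode each element as an exponent of the corresponding prime:
  2^3 = 8
  3^1 = 3
Product = 8 * 3 = 24

24


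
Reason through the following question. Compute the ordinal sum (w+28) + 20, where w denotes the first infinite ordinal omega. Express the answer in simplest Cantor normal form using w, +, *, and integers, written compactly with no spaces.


Compute (w+28) + 20.
Ordinal + is associative but NOT commutative; for finite n>0, n + w = w but w + n stays w+n.
By associativity: (w+28) + 20 = w + (28+20) = w+48.
Result = w+48

w+48


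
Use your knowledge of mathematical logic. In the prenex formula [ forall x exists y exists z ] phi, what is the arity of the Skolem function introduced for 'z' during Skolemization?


Quantifier prefix: forall x exists y exists z
'z' is existentially quantified at position 3.
Universal variables preceding it: x
Skolem function arity = 1

1


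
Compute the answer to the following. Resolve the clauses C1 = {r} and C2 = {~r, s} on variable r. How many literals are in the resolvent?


Remove r from C1 and ~r from C2.
C1 remainder: {}
C2 remainder: {s}
Union (resolvent): {s}
Resolvent has 1 literal(s).

1


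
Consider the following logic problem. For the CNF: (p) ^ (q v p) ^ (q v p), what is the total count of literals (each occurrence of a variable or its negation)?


Counting literals in each clause:
Clause 1: 1 literal(s)
Clause 2: 2 literal(s)
Clause 3: 2 literal(s)
Total = 5

5


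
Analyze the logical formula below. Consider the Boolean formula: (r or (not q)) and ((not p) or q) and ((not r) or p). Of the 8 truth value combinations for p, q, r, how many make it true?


Evaluate all 8 assignments for p, q, r:
p=0, q=0, r=0: 1
p=0, q=0, r=1: 0
p=0, q=1, r=0: 0
p=0, q=1, r=1: 0
p=1, q=0, r=0: 0
p=1, q=0, r=1: 0
p=1, q=1, r=0: 0
p=1, q=1, r=1: 1
Satisfying count = 2

2


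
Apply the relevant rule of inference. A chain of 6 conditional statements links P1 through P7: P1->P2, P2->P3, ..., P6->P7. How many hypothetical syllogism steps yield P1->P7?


With 6 implications in a chain connecting 7 propositions:
P1->P2, P2->P3, ..., P6->P7
Steps needed = (number of implications) - 1 = 6 - 1 = 5

5


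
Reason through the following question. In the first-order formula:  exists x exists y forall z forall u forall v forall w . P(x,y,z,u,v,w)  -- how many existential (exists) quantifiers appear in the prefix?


Quantifier prefix: exists x exists y forall z forall u forall v forall w
Mark each quantifier type:
  E E U U U U
Universal count = 4, Existential count = 2
Asked for existential (exists) quantifiers: 2

2


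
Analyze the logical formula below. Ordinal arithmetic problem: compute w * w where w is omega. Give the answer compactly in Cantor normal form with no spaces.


Compute w * w.
Ordinal * is associative and left-distributive over +, but NOT commutative; for finite n>1, n*w = w but w*n stays w*n.
w * w = w^2 by definition.
Result = w^2

w^2


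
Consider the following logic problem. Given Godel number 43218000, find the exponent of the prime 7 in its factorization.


Factorize 43218000 by dividing by 7 repeatedly.
Division steps: 7 divides 43218000 exactly 4 time(s).
Exponent of 7 = 4

4


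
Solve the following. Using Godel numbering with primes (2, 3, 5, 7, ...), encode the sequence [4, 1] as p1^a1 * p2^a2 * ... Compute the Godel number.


Encode each element as an exponent of the corresponding prime:
  2^4 = 16
  3^1 = 3
Product = 16 * 3 = 48

48


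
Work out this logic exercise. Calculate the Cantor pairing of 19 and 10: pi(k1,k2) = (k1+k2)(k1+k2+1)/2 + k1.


k1 + k2 = 29
(k1+k2)(k1+k2+1)/2 = 29 * 30 / 2 = 435
pi = 435 + 19 = 454

454


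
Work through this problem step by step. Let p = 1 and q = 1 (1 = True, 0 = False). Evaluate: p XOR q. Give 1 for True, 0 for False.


p = 1, q = 1
Operation: p XOR q
Evaluate: 1 XOR 1 = 0

0


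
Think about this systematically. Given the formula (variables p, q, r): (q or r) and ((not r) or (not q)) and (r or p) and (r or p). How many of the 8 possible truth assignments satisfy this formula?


Evaluate all 8 assignments for p, q, r:
p=0, q=0, r=0: 0
p=0, q=0, r=1: 1
p=0, q=1, r=0: 0
p=0, q=1, r=1: 0
p=1, q=0, r=0: 0
p=1, q=0, r=1: 1
p=1, q=1, r=0: 1
p=1, q=1, r=1: 0
Satisfying count = 3

3


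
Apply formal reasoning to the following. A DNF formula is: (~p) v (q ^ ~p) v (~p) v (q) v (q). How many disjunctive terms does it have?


A DNF formula is a disjunction of terms (conjunctions).
Terms are separated by v.
Counting the disjuncts: 5 terms.

5


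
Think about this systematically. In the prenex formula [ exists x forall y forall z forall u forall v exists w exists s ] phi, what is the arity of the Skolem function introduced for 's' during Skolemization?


Quantifier prefix: exists x forall y forall z forall u forall v exists w exists s
's' is existentially quantified at position 7.
Universal variables preceding it: y, z, u, v
Skolem function arity = 4

4


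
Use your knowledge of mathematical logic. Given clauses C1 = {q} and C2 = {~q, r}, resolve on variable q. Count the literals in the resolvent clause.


Remove q from C1 and ~q from C2.
C1 remainder: {}
C2 remainder: {r}
Union (resolvent): {r}
Resolvent has 1 literal(s).

1


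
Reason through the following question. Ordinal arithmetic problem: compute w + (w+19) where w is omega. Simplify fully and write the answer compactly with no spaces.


Compute w + (w+19).
Ordinal + is associative but NOT commutative; for finite n>0, n + w = w but w + n stays w+n.
w + (w+19) = (w+w) + 19 = w*2+19.
Result = w*2+19

w*2+19


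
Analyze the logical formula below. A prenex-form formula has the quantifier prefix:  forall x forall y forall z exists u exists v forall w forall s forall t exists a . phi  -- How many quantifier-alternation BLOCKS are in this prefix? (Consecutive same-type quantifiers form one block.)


Quantifier-type sequence: A A A E E A A A E  (A=forall, E=exists)
Group into maximal same-type runs:
  Ax3 | Ex2 | Ax3 | Ex1
Number of blocks = 4

4


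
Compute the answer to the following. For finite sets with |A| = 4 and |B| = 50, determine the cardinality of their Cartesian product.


The Cartesian product A x B contains all ordered pairs (a, b).
|A x B| = |A| * |B| = 4 * 50 = 200

200


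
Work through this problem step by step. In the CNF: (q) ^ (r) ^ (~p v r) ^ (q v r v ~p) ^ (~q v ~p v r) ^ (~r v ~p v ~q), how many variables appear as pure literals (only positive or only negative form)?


Check each variable for pure literal status:
p: pure negative
q: mixed (not pure)
r: mixed (not pure)
Pure literal count = 1

1


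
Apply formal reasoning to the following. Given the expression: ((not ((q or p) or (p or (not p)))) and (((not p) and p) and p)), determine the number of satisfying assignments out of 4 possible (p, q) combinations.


Check all 4 assignments:
p=0, q=0: 0
p=0, q=1: 0
p=1, q=0: 0
p=1, q=1: 0
Count of True = 0

0


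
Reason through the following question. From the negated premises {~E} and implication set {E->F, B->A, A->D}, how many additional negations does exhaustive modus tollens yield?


Initial negated facts: {~E}
Apply modus tollens to closure:
  (no implication fires)
Final negated: {~E}
New negations: {(none)}
Count = 0

0


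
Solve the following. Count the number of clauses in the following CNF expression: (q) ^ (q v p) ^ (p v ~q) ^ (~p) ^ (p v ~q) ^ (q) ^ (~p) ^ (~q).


A CNF formula is a conjunction of clauses.
Clauses are separated by ^.
Counting the conjuncts: 8 clauses.

8


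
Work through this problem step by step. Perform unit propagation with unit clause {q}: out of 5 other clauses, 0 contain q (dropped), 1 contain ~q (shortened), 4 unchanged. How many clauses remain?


Satisfied (removed): 0
Shortened (remain): 1
Unchanged (remain): 4
Remaining = 1 + 4 = 5

5


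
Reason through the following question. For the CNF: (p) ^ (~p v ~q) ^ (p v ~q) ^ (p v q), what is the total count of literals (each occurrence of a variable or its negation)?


Counting literals in each clause:
Clause 1: 1 literal(s)
Clause 2: 2 literal(s)
Clause 3: 2 literal(s)
Clause 4: 2 literal(s)
Total = 7

7


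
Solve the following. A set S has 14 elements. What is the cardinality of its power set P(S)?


The power set of a set with n elements has 2^n elements.
|P(S)| = 2^14 = 16384

16384


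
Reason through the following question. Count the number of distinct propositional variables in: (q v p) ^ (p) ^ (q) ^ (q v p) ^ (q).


Identify each variable that appears in the formula.
Variables found: p, q
Count = 2

2


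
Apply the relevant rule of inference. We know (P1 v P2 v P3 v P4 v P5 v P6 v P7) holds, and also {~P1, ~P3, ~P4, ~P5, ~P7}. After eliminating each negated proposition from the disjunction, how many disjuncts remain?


Original disjuncts (7): P1, P2, P3, P4, P5, P6, P7
Negated (eliminate): ~P1, ~P3, ~P4, ~P5, ~P7
Remaining disjuncts: P2, P6
Count = 7 - 5 = 2

2


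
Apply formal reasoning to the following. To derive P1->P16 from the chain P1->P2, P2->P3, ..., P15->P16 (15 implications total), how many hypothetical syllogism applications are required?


With 15 implications in a chain connecting 16 propositions:
P1->P2, P2->P3, ..., P15->P16
Steps needed = (number of implications) - 1 = 15 - 1 = 14

14


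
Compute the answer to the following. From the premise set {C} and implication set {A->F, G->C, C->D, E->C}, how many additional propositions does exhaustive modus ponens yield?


Initial facts: {C}
Apply modus ponens to closure:
  C and C->D  =>  D
Final known: {C, D}
New propositions: {D}
Count = 1

1


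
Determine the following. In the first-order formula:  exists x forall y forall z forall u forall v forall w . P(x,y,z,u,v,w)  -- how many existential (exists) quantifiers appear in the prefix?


Quantifier prefix: exists x forall y forall z forall u forall v forall w
Mark each quantifier type:
  E U U U U U
Universal count = 5, Existential count = 1
Asked for existential (exists) quantifiers: 1

1


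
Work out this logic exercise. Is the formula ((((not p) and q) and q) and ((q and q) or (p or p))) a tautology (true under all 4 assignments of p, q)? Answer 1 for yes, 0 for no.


Check all 4 assignments:
p=0, q=0: 0
p=0, q=1: 1
p=1, q=0: 0
p=1, q=1: 0
Satisfying count = 1/4.
Tautology iff count = 4: no.

0


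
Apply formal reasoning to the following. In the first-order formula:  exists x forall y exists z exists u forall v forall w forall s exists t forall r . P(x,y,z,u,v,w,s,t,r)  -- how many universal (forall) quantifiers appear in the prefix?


Quantifier prefix: exists x forall y exists z exists u forall v forall w forall s exists t forall r
Mark each quantifier type:
  E U E E U U U E U
Universal count = 5, Existential count = 4
Asked for universal (forall) quantifiers: 5

5


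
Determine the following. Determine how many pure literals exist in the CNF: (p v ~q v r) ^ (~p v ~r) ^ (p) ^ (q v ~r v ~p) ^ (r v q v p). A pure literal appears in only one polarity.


Check each variable for pure literal status:
p: mixed (not pure)
q: mixed (not pure)
r: mixed (not pure)
Pure literal count = 0

0


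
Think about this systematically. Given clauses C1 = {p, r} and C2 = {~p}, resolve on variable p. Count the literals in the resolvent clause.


Remove p from C1 and ~p from C2.
C1 remainder: {r}
C2 remainder: {}
Union (resolvent): {r}
Resolvent has 1 literal(s).

1


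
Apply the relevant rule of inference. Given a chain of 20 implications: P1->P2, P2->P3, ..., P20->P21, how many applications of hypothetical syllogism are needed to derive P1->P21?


With 20 implications in a chain connecting 21 propositions:
P1->P2, P2->P3, ..., P20->P21
Steps needed = (number of implications) - 1 = 20 - 1 = 19

19


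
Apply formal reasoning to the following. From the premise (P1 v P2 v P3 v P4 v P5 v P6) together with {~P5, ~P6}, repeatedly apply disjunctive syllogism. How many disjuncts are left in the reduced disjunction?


Original disjuncts (6): P1, P2, P3, P4, P5, P6
Negated (eliminate): ~P5, ~P6
Remaining disjuncts: P1, P2, P3, P4
Count = 6 - 2 = 4

4


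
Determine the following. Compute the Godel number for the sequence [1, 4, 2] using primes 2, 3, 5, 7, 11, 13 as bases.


Encode each element as an exponent of the corresponding prime:
  2^1 = 2
  3^4 = 81
  5^2 = 25
Product = 2 * 81 * 25 = 4050

4050


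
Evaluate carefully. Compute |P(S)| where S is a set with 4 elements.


The power set of a set with n elements has 2^n elements.
|P(S)| = 2^4 = 16

16


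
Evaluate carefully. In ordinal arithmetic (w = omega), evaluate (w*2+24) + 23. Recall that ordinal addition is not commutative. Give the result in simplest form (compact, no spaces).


Compute (w*2+24) + 23.
Ordinal + is associative but NOT commutative; for finite n>0, n + w = w but w + n stays w+n.
By associativity: (w*2+24) + 23 = w*2 + (24+23) = w*2+47.
Result = w*2+47

w*2+47


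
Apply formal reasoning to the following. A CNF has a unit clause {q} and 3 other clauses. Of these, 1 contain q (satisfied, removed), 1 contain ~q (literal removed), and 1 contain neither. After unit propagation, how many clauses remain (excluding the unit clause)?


Satisfied (removed): 1
Shortened (remain): 1
Unchanged (remain): 1
Remaining = 1 + 1 = 2

2


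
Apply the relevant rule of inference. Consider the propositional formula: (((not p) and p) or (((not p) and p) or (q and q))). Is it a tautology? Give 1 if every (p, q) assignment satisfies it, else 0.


Check all 4 assignments:
p=0, q=0: 0
p=0, q=1: 1
p=1, q=0: 0
p=1, q=1: 1
Satisfying count = 2/4.
Tautology iff count = 4: no.

0


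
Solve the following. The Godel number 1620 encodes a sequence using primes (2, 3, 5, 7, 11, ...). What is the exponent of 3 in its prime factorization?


Factorize 1620 by dividing by 3 repeatedly.
Division steps: 3 divides 1620 exactly 4 time(s).
Exponent of 3 = 4

4


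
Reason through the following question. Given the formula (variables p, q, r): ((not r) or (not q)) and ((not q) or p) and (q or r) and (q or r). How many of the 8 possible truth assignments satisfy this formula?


Evaluate all 8 assignments for p, q, r:
p=0, q=0, r=0: 0
p=0, q=0, r=1: 1
p=0, q=1, r=0: 0
p=0, q=1, r=1: 0
p=1, q=0, r=0: 0
p=1, q=0, r=1: 1
p=1, q=1, r=0: 1
p=1, q=1, r=1: 0
Satisfying count = 3

3


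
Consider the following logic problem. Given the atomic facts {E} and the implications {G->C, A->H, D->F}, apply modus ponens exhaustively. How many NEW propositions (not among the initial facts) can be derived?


Initial facts: {E}
Apply modus ponens to closure:
  (no implication fires)
Final known: {E}
New propositions: {(none)}
Count = 0

0


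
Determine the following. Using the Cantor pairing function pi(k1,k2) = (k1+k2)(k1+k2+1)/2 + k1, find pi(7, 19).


k1 + k2 = 26
(k1+k2)(k1+k2+1)/2 = 26 * 27 / 2 = 351
pi = 351 + 7 = 358

358


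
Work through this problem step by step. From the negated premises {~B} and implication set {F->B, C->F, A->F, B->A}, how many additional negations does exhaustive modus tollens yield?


Initial negated facts: {~B}
Apply modus tollens to closure:
  ~B and F->B  =>  ~F
  ~F and C->F  =>  ~C
  ~F and A->F  =>  ~A
Final negated: {~A, ~B, ~C, ~F}
New negations: {~A, ~C, ~F}
Count = 3

3


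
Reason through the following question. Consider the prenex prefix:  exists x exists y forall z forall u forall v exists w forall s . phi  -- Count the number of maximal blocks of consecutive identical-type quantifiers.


Quantifier-type sequence: E E A A A E A  (A=forall, E=exists)
Group into maximal same-type runs:
  Ex2 | Ax3 | Ex1 | Ax1
Number of blocks = 4

4


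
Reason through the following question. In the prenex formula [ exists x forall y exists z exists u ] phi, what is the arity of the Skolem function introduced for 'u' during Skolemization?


Quantifier prefix: exists x forall y exists z exists u
'u' is existentially quantified at position 4.
Universal variables preceding it: y
Skolem function arity = 1

1


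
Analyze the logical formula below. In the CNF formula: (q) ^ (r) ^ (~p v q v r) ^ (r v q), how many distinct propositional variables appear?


Identify each variable that appears in the formula.
Variables found: p, q, r
Count = 3

3


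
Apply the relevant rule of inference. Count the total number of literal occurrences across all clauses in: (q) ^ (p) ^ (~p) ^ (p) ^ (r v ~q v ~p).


Counting literals in each clause:
Clause 1: 1 literal(s)
Clause 2: 1 literal(s)
Clause 3: 1 literal(s)
Clause 4: 1 literal(s)
Clause 5: 3 literal(s)
Total = 7

7


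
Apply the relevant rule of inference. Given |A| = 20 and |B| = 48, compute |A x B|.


The Cartesian product A x B contains all ordered pairs (a, b).
|A x B| = |A| * |B| = 20 * 48 = 960

960


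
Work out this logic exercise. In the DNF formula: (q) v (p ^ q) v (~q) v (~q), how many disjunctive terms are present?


A DNF formula is a disjunction of terms (conjunctions).
Terms are separated by v.
Counting the disjuncts: 4 terms.

4


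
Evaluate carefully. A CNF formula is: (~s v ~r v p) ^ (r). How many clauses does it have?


A CNF formula is a conjunction of clauses.
Clauses are separated by ^.
Counting the conjuncts: 2 clauses.

2


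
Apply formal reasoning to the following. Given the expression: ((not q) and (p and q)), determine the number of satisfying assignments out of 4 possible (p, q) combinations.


Check all 4 assignments:
p=0, q=0: 0
p=0, q=1: 0
p=1, q=0: 0
p=1, q=1: 0
Count of True = 0

0


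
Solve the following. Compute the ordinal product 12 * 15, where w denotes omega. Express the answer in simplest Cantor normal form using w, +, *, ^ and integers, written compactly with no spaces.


Compute 12 * 15.
Ordinal * is associative and left-distributive over +, but NOT commutative; for finite n>1, n*w = w but w*n stays w*n.
Both finite; ordinal * agrees with natural *: 12 * 15 = 180.
Result = 180

180


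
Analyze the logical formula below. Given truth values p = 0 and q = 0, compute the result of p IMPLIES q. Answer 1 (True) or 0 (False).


p = 0, q = 0
Operation: p IMPLIES q
Evaluate: 0 IMPLIES 0 = 1

1


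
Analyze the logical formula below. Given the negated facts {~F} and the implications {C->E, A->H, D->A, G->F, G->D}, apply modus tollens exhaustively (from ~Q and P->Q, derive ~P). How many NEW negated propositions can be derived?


Initial negated facts: {~F}
Apply modus tollens to closure:
  ~F and G->F  =>  ~G
Final negated: {~F, ~G}
New negations: {~G}
Count = 1

1


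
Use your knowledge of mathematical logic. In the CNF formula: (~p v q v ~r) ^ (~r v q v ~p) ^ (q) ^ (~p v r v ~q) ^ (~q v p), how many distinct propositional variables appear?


Identify each variable that appears in the formula.
Variables found: p, q, r
Count = 3

3


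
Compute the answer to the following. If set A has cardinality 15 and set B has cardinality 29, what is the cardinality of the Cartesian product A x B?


The Cartesian product A x B contains all ordered pairs (a, b).
|A x B| = |A| * |B| = 15 * 29 = 435

435


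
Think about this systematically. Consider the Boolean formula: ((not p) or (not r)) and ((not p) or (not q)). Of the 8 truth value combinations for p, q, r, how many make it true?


Evaluate all 8 assignments for p, q, r:
p=0, q=0, r=0: 1
p=0, q=0, r=1: 1
p=0, q=1, r=0: 1
p=0, q=1, r=1: 1
p=1, q=0, r=0: 1
p=1, q=0, r=1: 0
p=1, q=1, r=0: 0
p=1, q=1, r=1: 0
Satisfying count = 5

5


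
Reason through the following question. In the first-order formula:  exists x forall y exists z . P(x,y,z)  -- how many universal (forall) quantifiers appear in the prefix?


Quantifier prefix: exists x forall y exists z
Mark each quantifier type:
  E U E
Universal count = 1, Existential count = 2
Asked for universal (forall) quantifiers: 1

1


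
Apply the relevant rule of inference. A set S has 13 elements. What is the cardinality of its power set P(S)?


The power set of a set with n elements has 2^n elements.
|P(S)| = 2^13 = 8192

8192


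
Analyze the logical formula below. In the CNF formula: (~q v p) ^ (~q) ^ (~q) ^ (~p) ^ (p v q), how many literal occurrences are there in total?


Counting literals in each clause:
Clause 1: 2 literal(s)
Clause 2: 1 literal(s)
Clause 3: 1 literal(s)
Clause 4: 1 literal(s)
Clause 5: 2 literal(s)
Total = 7

7


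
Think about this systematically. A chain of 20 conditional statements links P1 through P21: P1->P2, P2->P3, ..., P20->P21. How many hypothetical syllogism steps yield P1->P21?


With 20 implications in a chain connecting 21 propositions:
P1->P2, P2->P3, ..., P20->P21
Steps needed = (number of implications) - 1 = 20 - 1 = 19

19


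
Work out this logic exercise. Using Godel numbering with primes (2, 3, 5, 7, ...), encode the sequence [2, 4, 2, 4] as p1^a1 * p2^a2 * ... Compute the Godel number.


Encode each element as an exponent of the corresponding prime:
  2^2 = 4
  3^4 = 81
  5^2 = 25
  7^4 = 2401
Product = 4 * 81 * 25 * 2401 = 19448100

19448100


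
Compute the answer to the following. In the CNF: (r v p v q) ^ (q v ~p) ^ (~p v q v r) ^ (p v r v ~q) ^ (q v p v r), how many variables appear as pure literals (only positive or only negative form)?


Check each variable for pure literal status:
p: mixed (not pure)
q: mixed (not pure)
r: pure positive
Pure literal count = 1

1


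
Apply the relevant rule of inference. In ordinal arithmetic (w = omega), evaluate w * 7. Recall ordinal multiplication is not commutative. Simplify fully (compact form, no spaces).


Compute w * 7.
Ordinal * is associative and left-distributive over +, but NOT commutative; for finite n>1, n*w = w but w*n stays w*n.
w * 7 means 7 copies of w concatenated: w*7.
Result = w*7

w*7


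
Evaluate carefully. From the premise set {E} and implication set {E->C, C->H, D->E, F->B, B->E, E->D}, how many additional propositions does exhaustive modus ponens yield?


Initial facts: {E}
Apply modus ponens to closure:
  E and E->C  =>  C
  C and C->H  =>  H
  E and E->D  =>  D
Final known: {C, D, E, H}
New propositions: {C, D, H}
Count = 3

3


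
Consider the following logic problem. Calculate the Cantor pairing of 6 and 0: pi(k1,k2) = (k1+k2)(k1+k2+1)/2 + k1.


k1 + k2 = 6
(k1+k2)(k1+k2+1)/2 = 6 * 7 / 2 = 21
pi = 21 + 6 = 27

27


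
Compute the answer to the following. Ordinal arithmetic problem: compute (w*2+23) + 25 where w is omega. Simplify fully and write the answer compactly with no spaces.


Compute (w*2+23) + 25.
Ordinal + is associative but NOT commutative; for finite n>0, n + w = w but w + n stays w+n.
By associativity: (w*2+23) + 25 = w*2 + (23+25) = w*2+48.
Result = w*2+48

w*2+48


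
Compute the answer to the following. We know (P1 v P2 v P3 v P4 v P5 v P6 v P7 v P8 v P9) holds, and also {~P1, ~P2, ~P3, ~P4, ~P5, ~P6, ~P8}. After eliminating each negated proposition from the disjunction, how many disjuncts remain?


Original disjuncts (9): P1, P2, P3, P4, P5, P6, P7, P8, P9
Negated (eliminate): ~P1, ~P2, ~P3, ~P4, ~P5, ~P6, ~P8
Remaining disjuncts: P7, P9
Count = 9 - 7 = 2

2


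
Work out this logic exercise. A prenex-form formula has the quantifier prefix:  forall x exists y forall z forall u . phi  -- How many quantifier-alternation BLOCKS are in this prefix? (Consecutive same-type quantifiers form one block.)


Quantifier-type sequence: A E A A  (A=forall, E=exists)
Group into maximal same-type runs:
  Ax1 | Ex1 | Ax2
Number of blocks = 3

3


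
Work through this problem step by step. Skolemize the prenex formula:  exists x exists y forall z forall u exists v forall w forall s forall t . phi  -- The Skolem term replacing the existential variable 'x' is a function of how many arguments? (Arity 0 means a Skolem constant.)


Quantifier prefix: exists x exists y forall z forall u exists v forall w forall s forall t
'x' is existentially quantified at position 1.
No universal quantifiers precede it.
Skolem function arity = 0 (a Skolem constant)

0


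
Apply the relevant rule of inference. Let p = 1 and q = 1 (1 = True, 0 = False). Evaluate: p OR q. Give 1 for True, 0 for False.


p = 1, q = 1
Operation: p OR q
Evaluate: 1 OR 1 = 1

1


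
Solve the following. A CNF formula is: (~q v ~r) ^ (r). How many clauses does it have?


A CNF formula is a conjunction of clauses.
Clauses are separated by ^.
Counting the conjuncts: 2 clauses.

2


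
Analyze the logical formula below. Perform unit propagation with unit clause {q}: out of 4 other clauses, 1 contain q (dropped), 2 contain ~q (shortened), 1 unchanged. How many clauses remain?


Satisfied (removed): 1
Shortened (remain): 2
Unchanged (remain): 1
Remaining = 2 + 1 = 3

3


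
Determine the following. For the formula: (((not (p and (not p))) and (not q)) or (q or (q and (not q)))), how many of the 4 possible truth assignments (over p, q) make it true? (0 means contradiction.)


Check all 4 assignments:
p=0, q=0: 1
p=0, q=1: 1
p=1, q=0: 1
p=1, q=1: 1
Count of True = 4

4


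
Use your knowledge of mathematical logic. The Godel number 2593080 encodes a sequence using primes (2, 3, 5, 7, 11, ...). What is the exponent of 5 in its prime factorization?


Factorize 2593080 by dividing by 5 repeatedly.
Division steps: 5 divides 2593080 exactly 1 time(s).
Exponent of 5 = 1

1


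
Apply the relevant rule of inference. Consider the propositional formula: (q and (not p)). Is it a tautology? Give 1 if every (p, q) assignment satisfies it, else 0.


Check all 4 assignments:
p=0, q=0: 0
p=0, q=1: 1
p=1, q=0: 0
p=1, q=1: 0
Satisfying count = 1/4.
Tautology iff count = 4: no.

0


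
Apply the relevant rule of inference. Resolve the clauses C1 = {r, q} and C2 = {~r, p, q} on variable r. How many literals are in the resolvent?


Remove r from C1 and ~r from C2.
C1 remainder: {q}
C2 remainder: {p, q}
Union (resolvent): {p, q}
Resolvent has 2 literal(s).

2


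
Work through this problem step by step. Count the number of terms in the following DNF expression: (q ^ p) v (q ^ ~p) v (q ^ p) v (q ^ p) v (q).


A DNF formula is a disjunction of terms (conjunctions).
Terms are separated by v.
Counting the disjuncts: 5 terms.

5


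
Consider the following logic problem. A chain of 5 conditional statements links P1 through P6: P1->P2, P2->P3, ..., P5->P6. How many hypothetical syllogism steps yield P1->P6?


With 5 implications in a chain connecting 6 propositions:
P1->P2, P2->P3, ..., P5->P6
Steps needed = (number of implications) - 1 = 5 - 1 = 4

4


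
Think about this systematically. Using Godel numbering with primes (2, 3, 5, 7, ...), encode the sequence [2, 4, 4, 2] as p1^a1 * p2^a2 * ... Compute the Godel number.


Encode each element as an exponent of the corresponding prime:
  2^2 = 4
  3^4 = 81
  5^4 = 625
  7^2 = 49
Product = 4 * 81 * 625 * 49 = 9922500

9922500


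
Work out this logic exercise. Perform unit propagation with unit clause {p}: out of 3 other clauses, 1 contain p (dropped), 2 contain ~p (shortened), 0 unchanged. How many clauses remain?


Satisfied (removed): 1
Shortened (remain): 2
Unchanged (remain): 0
Remaining = 2 + 0 = 2

2


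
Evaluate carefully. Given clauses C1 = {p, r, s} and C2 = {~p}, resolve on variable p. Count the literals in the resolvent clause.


Remove p from C1 and ~p from C2.
C1 remainder: {r, s}
C2 remainder: {}
Union (resolvent): {r, s}
Resolvent has 2 literal(s).

2


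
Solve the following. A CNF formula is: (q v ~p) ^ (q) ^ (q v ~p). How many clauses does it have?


A CNF formula is a conjunction of clauses.
Clauses are separated by ^.
Counting the conjuncts: 3 clauses.

3


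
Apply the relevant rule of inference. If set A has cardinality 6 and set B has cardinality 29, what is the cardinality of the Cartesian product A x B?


The Cartesian product A x B contains all ordered pairs (a, b).
|A x B| = |A| * |B| = 6 * 29 = 174

174


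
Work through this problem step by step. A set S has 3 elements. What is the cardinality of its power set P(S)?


The power set of a set with n elements has 2^n elements.
|P(S)| = 2^3 = 8

8


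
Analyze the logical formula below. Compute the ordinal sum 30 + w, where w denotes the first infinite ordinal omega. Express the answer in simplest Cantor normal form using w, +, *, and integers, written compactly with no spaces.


Compute 30 + w.
Ordinal + is associative but NOT commutative; for finite n>0, n + w = w but w + n stays w+n.
Any finite left addend is absorbed by w on the right: 30 + w = w.
Result = w

w


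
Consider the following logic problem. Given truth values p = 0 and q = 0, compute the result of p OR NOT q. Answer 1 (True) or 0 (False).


p = 0, q = 0
Operation: p OR NOT q
Evaluate: 0 OR NOT 0 = 1

1


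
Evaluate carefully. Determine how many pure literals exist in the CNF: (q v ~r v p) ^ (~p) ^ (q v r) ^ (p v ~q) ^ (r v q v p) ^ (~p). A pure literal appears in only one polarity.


Check each variable for pure literal status:
p: mixed (not pure)
q: mixed (not pure)
r: mixed (not pure)
Pure literal count = 0

0


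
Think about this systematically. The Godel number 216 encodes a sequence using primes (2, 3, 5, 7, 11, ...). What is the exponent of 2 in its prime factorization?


Factorize 216 by dividing by 2 repeatedly.
Division steps: 2 divides 216 exactly 3 time(s).
Exponent of 2 = 3

3


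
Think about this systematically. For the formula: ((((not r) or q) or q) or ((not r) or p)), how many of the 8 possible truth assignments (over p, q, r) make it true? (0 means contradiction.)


Check all 8 assignments:
p=0, q=0, r=0: 1
p=0, q=0, r=1: 0
p=0, q=1, r=0: 1
p=0, q=1, r=1: 1
p=1, q=0, r=0: 1
p=1, q=0, r=1: 1
p=1, q=1, r=0: 1
p=1, q=1, r=1: 1
Count of True = 7

7


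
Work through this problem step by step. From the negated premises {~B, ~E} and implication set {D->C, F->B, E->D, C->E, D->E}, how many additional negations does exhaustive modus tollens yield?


Initial negated facts: {~B, ~E}
Apply modus tollens to closure:
  ~B and F->B  =>  ~F
  ~E and C->E  =>  ~C
  ~E and D->E  =>  ~D
Final negated: {~B, ~C, ~D, ~E, ~F}
New negations: {~C, ~D, ~F}
Count = 3

3


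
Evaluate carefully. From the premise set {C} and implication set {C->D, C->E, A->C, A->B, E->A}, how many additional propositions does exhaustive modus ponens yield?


Initial facts: {C}
Apply modus ponens to closure:
  C and C->D  =>  D
  C and C->E  =>  E
  E and E->A  =>  A
  A and A->B  =>  B
Final known: {A, B, C, D, E}
New propositions: {A, B, D, E}
Count = 4

4


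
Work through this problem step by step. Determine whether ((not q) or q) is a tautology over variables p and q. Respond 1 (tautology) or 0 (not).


Check all 4 assignments:
p=0, q=0: 1
p=0, q=1: 1
p=1, q=0: 1
p=1, q=1: 1
Satisfying count = 4/4.
Tautology iff count = 4: yes.

1


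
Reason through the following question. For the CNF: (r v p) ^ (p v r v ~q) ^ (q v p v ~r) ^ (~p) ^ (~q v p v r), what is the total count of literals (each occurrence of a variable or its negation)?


Counting literals in each clause:
Clause 1: 2 literal(s)
Clause 2: 3 literal(s)
Clause 3: 3 literal(s)
Clause 4: 1 literal(s)
Clause 5: 3 literal(s)
Total = 12

12
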